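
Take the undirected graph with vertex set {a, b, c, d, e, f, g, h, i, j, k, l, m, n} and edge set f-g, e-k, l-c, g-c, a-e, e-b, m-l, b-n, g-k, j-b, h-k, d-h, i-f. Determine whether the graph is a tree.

Yes

|V| = 14, |E| = 13.
Connected and |E| = |V| - 1, which characterizes a tree.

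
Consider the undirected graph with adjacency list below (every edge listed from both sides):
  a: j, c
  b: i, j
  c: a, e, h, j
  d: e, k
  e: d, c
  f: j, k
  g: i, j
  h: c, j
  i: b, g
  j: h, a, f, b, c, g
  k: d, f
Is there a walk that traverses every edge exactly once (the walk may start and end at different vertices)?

Degrees: a:2, b:2, c:4, d:2, e:2, f:2, g:2, h:2, i:2, j:6, k:2
Odd-degree vertices: none (0 total).
The non-isolated vertices are connected and exactly 0 have odd degree, so an Eulerian trail exists.

Yes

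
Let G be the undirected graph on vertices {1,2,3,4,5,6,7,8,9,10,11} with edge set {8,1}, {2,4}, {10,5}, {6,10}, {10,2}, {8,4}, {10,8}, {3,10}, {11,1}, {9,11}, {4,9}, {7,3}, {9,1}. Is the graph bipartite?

The cycle 1-9-11-1 has length 3, which is odd, so the graph is not bipartite.

No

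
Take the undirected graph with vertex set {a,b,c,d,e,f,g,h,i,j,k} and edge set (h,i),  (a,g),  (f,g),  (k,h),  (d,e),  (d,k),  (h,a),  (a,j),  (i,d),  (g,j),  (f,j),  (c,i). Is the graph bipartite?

g-j-a-g is an odd cycle (length 3), and a bipartite graph can contain only even cycles.

No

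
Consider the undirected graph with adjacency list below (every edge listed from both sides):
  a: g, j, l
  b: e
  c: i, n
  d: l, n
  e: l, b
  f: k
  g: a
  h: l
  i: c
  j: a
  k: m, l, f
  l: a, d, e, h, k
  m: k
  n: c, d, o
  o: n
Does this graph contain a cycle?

No

|V| = 15, |E| = 14, number of components = 1.
A forest on 15 vertices with 1 component has exactly 14 edges, which matches — so no cycle.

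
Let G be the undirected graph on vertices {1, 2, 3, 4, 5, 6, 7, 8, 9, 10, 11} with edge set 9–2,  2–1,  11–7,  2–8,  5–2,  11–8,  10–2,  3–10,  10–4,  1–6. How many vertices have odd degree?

Degrees: 1:2, 2:5, 3:1, 4:1, 5:1, 6:1, 7:1, 8:2, 9:1, 10:3, 11:2
Odd-degree vertices: 2, 3, 4, 5, 6, 7, 9, 10.

8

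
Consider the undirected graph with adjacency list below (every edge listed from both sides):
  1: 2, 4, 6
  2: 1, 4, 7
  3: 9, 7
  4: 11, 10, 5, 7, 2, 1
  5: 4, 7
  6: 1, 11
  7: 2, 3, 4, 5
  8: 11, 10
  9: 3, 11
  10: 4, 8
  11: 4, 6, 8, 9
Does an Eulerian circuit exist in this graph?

No

Degrees: 1:3, 2:3, 3:2, 4:6, 5:2, 6:2, 7:4, 8:2, 9:2, 10:2, 11:4
Vertices with odd degree: 1, 2. An Eulerian circuit requires all degrees even.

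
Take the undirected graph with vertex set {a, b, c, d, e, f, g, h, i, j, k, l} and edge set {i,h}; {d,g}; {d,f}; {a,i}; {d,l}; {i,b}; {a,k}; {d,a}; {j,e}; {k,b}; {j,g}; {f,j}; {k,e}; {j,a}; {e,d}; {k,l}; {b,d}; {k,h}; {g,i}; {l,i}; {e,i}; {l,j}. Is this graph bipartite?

A valid 2-coloring puts {c, d, i, j, k} on one side and {a, b, e, f, g, h, l} on the other; every edge crosses between the two sides.

Yes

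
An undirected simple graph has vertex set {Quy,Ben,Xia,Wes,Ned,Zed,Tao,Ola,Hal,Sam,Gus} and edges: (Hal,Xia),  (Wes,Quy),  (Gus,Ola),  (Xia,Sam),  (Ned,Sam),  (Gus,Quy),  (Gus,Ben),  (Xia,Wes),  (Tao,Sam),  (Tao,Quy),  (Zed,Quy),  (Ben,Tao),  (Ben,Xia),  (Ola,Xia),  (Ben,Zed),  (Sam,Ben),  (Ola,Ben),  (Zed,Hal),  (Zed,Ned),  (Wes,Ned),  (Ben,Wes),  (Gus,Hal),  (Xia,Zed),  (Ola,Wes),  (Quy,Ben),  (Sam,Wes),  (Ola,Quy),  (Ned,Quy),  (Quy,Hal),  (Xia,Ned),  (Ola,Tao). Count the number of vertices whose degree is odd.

4

Degrees: Quy:8, Ben:8, Xia:7, Wes:6, Ned:5, Zed:5, Tao:4, Ola:6, Hal:4, Sam:5, Gus:4
Odd-degree vertices: Xia, Ned, Zed, Sam.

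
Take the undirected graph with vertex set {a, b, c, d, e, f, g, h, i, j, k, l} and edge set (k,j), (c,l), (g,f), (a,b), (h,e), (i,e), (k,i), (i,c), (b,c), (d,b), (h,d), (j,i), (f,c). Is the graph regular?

No

Degrees: a:1, b:3, c:4, d:2, e:2, f:2, g:1, h:2, i:4, j:2, k:2, l:1
Degrees are not all equal (e.g. deg(a)=1 but deg(c)=4); not regular.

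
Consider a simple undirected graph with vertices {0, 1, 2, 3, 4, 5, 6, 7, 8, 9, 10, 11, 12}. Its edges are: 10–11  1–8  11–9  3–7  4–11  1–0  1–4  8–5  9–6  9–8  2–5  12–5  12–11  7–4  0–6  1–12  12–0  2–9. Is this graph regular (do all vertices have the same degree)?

Degrees: 0:3, 1:4, 2:2, 3:1, 4:3, 5:3, 6:2, 7:2, 8:3, 9:4, 10:1, 11:4, 12:4
Vertex 3 has degree 1 while 1 has degree 4, so the graph is not regular.

No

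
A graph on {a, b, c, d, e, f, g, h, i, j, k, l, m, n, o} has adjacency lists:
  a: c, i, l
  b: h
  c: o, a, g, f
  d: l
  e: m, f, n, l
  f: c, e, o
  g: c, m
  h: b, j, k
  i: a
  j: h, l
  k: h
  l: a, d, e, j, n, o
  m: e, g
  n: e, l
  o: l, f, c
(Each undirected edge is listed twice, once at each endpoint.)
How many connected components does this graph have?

Component: {a, b, c, d, e, f, g, h, i, j, k, l, m, n, o}

1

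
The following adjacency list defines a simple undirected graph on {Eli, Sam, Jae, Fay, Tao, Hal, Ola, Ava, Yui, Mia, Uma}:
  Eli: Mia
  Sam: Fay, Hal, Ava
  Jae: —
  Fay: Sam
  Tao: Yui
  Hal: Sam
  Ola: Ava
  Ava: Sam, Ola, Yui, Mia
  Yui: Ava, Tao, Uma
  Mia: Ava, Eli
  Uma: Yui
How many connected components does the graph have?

Component: {Jae}
Component: {Eli, Sam, Fay, Tao, Hal, Ola, Ava, Yui, Mia, Uma}

2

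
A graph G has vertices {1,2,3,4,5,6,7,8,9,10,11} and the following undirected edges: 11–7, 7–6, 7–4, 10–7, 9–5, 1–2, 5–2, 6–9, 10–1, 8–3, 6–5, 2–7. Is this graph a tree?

|V| = 11, |E| = 12.
It is not connected, so it is not a tree.

No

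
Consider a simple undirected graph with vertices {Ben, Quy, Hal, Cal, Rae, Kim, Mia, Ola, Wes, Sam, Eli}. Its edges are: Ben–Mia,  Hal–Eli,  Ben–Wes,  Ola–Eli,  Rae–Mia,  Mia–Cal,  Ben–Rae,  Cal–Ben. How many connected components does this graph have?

5

Component: {Quy}
Component: {Kim}
Component: {Sam}
Component: {Hal, Ola, Eli}
Component: {Ben, Cal, Rae, Mia, Wes}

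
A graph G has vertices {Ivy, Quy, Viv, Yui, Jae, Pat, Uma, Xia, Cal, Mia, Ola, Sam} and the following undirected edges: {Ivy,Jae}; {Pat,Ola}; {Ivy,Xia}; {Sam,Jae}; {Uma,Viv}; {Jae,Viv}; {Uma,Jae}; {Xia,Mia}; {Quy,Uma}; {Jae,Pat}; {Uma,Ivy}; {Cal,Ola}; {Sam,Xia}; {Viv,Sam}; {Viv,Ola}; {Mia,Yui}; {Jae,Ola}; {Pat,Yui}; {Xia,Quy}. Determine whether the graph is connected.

A breadth-first search from Ivy visits Ivy, Jae, Xia, Uma, Pat, Sam, Viv, Ola, Quy, Mia, Yui, Cal — all 12 vertices — so the graph is connected.

Yes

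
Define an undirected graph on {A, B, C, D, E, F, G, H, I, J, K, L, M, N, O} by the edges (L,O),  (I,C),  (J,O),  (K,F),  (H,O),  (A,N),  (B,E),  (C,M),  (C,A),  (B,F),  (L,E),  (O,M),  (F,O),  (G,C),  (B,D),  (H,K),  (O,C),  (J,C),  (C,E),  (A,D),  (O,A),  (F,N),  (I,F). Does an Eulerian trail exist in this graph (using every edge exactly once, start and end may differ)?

No

Degrees: A:4, B:3, C:7, D:2, E:3, F:5, G:1, H:2, I:2, J:2, K:2, L:2, M:2, N:2, O:7
Odd-degree vertices: B, C, E, F, G, O (6 total).
With 6 odd-degree vertices (more than two), no single trail can use every edge.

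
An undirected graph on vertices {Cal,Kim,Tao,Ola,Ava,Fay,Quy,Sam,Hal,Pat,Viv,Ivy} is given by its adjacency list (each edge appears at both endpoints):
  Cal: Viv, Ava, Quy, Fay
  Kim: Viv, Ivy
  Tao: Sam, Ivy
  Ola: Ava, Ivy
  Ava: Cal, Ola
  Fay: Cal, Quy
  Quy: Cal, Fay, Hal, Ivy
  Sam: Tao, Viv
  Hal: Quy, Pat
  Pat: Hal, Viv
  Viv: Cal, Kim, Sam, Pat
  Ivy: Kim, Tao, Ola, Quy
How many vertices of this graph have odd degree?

0

Degrees: Cal:4, Kim:2, Tao:2, Ola:2, Ava:2, Fay:2, Quy:4, Sam:2, Hal:2, Pat:2, Viv:4, Ivy:4
Odd-degree vertices: none.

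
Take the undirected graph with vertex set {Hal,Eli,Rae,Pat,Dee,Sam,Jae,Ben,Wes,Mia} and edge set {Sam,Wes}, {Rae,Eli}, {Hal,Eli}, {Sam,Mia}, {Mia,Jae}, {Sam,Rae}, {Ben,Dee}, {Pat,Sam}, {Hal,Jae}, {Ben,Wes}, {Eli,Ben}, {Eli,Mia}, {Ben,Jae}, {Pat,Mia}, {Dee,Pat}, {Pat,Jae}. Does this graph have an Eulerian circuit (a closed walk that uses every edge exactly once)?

Yes

Degrees: Hal:2, Eli:4, Rae:2, Pat:4, Dee:2, Sam:4, Jae:4, Ben:4, Wes:2, Mia:4
Every vertex has even degree and the edges form a single connected piece, so an Eulerian circuit exists.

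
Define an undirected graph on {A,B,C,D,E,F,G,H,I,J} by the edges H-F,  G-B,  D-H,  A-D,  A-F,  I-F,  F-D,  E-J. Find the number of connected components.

Component: {C}
Component: {B, G}
Component: {E, J}
Component: {A, D, F, H, I}

4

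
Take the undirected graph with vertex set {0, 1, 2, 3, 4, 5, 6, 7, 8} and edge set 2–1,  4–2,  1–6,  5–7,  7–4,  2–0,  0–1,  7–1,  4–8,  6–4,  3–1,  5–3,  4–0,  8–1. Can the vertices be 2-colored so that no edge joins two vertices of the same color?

No

The cycle 0-2-1-0 has length 3, which is odd, so the graph is not bipartite.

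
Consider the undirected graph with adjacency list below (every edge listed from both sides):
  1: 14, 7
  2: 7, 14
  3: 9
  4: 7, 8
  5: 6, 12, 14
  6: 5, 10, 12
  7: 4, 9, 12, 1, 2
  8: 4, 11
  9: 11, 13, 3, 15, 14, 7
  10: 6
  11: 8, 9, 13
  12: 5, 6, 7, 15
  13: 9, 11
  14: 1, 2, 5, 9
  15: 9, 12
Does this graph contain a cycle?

Yes

The graph has 15 vertices, 21 edges, and 1 connected component.
Since 21 > 15 - 1, a cycle must exist; for instance 7-9-13-11-8-4-7.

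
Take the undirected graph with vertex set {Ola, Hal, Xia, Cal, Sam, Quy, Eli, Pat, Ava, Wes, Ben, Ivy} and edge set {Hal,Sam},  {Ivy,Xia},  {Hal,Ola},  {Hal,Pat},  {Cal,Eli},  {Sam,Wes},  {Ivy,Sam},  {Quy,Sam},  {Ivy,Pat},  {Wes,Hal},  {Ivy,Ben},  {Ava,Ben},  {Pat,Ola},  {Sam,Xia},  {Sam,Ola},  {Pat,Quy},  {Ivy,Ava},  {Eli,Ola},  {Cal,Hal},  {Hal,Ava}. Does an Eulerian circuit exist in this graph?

Degrees: Ola:4, Hal:6, Xia:2, Cal:2, Sam:6, Quy:2, Eli:2, Pat:4, Ava:3, Wes:2, Ben:2, Ivy:5
Vertices with odd degree: Ava, Ivy. An Eulerian circuit requires all degrees even.

No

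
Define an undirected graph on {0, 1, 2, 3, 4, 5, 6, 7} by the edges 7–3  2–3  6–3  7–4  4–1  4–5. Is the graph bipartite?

Yes

Partition the vertices as {0, 3, 4} vs {1, 2, 5, 6, 7}. Each listed edge has one endpoint in each part, so the graph is bipartite.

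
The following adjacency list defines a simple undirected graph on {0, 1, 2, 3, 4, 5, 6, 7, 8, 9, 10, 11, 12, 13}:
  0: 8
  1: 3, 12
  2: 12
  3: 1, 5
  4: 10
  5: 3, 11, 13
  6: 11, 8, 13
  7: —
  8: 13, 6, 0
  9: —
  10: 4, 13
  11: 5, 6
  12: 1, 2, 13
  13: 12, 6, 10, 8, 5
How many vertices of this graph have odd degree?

8

Degrees: 0:1, 1:2, 2:1, 3:2, 4:1, 5:3, 6:3, 7:0, 8:3, 9:0, 10:2, 11:2, 12:3, 13:5
Odd-degree vertices: 0, 2, 4, 5, 6, 8, 12, 13.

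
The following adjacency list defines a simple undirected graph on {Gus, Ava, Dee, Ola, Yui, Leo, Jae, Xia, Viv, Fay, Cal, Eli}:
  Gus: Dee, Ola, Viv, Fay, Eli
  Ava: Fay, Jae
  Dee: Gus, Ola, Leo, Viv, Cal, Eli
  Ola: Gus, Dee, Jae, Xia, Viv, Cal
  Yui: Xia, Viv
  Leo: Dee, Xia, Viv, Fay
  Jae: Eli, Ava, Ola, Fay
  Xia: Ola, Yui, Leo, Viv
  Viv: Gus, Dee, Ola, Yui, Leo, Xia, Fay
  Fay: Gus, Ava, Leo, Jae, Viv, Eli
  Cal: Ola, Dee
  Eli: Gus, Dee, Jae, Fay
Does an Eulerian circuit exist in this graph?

No

Degrees: Gus:5, Ava:2, Dee:6, Ola:6, Yui:2, Leo:4, Jae:4, Xia:4, Viv:7, Fay:6, Cal:2, Eli:4
Gus, Viv have odd degree; an Eulerian circuit needs every degree to be even, so none exists.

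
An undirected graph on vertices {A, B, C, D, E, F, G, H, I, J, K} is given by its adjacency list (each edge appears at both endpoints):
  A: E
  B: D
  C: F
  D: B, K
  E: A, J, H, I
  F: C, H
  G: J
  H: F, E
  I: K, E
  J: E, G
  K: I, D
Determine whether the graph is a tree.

The graph has 11 vertices and 10 edges.
Connected and |E| = |V| - 1, which characterizes a tree.

Yes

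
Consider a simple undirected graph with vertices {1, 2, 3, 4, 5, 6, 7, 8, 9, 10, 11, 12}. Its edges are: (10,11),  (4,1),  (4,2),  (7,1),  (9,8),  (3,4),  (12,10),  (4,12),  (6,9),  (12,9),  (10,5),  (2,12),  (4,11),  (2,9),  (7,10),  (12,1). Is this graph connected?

A breadth-first search from 1 visits 1, 4, 12, 7, 3, 11, 2, 9, 10, 6, 8, 5 — all 12 vertices — so the graph is connected.

Yes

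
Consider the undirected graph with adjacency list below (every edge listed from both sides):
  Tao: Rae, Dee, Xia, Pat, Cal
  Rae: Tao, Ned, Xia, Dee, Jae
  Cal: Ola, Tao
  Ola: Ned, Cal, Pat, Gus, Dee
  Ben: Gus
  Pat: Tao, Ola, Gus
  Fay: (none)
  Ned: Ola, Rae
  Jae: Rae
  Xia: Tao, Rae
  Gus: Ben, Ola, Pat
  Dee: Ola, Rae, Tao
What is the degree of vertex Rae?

5

Neighbors of Rae: Tao, Ned, Jae, Xia, Dee.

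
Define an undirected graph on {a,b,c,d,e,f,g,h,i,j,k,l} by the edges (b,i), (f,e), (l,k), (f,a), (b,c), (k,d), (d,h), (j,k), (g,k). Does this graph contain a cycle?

The graph has 12 vertices, 9 edges, and 3 connected components.
A forest on 12 vertices with 3 components has exactly 9 edges, which matches — so no cycle.

No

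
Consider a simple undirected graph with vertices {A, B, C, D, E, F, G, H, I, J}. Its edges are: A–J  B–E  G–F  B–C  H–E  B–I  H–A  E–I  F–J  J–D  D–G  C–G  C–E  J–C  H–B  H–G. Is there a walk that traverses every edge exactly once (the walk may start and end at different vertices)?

Yes

Degrees: A:2, B:4, C:4, D:2, E:4, F:2, G:4, H:4, I:2, J:4
Odd-degree vertices: none (0 total).
With 0 odd-degree vertices and all edges in one connected piece, an Eulerian trail exists.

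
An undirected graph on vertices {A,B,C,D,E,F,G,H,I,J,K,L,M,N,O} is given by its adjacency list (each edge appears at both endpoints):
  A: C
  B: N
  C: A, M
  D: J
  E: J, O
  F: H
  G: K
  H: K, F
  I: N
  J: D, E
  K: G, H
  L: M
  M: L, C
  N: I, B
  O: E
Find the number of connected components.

Component: {B, I, N}
Component: {A, C, L, M}
Component: {D, E, J, O}
Component: {F, G, H, K}

4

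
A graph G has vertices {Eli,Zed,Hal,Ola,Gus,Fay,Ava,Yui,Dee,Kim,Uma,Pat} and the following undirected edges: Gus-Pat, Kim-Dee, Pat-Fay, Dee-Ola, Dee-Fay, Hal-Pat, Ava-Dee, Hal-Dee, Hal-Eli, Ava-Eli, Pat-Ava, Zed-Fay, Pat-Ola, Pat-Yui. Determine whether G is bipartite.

Yes

Partition the vertices as {Hal, Ola, Gus, Fay, Ava, Yui, Kim, Uma} vs {Eli, Zed, Dee, Pat}. Each listed edge has one endpoint in each part, so the graph is bipartite.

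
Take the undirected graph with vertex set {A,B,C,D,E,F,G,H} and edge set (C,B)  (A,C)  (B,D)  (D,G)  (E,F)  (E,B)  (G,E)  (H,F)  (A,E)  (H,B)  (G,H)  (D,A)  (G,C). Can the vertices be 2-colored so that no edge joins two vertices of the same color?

A valid 2-coloring puts {C, D, E, H} on one side and {A, B, F, G} on the other; every edge crosses between the two sides.

Yes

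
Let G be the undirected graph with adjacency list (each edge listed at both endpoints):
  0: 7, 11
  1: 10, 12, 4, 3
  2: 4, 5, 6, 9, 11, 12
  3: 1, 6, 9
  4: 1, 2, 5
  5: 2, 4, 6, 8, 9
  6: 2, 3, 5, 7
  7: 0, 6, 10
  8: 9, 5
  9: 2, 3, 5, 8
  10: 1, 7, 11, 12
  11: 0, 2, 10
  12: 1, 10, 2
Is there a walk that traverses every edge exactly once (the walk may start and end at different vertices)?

Degrees: 0:2, 1:4, 2:6, 3:3, 4:3, 5:5, 6:4, 7:3, 8:2, 9:4, 10:4, 11:3, 12:3
Odd-degree vertices: 3, 4, 5, 7, 11, 12 (6 total).
With 6 odd-degree vertices (more than two), no single trail can use every edge.

No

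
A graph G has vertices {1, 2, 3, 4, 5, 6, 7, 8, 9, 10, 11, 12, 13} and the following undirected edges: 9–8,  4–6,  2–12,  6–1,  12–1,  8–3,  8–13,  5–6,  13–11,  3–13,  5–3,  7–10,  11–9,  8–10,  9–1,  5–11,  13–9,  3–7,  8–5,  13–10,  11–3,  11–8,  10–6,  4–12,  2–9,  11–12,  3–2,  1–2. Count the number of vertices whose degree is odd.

2

Degrees: 1:4, 2:4, 3:6, 4:2, 5:4, 6:4, 7:2, 8:6, 9:5, 10:4, 11:6, 12:4, 13:5
Odd-degree vertices: 9, 13.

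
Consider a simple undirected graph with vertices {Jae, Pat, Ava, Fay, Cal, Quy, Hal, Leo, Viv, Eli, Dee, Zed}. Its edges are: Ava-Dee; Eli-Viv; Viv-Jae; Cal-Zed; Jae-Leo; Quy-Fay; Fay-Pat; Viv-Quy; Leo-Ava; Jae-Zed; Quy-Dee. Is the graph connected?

No

Component: {Hal}
Component: {Jae, Pat, Ava, Fay, Cal, Quy, Leo, Viv, Eli, Dee, Zed}
No edge joins these 2 groups, so the graph is disconnected.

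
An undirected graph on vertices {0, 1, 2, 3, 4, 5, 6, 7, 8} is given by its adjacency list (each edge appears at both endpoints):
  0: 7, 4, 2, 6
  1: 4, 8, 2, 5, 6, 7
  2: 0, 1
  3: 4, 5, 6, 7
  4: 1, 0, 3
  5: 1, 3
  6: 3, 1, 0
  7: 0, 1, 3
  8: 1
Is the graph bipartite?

Color {2, 4, 5, 6, 7, 8} black and {0, 1, 3} white. No edge joins two same-colored vertices, so the graph is bipartite.

Yes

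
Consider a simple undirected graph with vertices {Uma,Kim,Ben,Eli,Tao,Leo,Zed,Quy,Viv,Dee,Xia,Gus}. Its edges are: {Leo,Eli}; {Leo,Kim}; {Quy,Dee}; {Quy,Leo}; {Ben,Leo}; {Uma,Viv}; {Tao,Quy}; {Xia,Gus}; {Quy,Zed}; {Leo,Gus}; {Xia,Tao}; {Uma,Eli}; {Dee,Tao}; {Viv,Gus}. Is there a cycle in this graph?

Yes

The graph has 12 vertices, 14 edges, and 1 connected component.
One cycle is Gus-Xia-Tao-Quy-Leo-Gus.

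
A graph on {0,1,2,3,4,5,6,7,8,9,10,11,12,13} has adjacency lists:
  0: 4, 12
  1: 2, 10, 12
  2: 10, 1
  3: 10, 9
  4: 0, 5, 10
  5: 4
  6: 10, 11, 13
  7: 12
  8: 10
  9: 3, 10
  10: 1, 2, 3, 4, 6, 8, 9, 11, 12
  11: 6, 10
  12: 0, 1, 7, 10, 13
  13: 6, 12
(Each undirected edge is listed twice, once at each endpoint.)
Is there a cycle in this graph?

|V| = 14, |E| = 19, number of components = 1.
Since 19 > 14 - 1, a cycle must exist; for instance 10-9-3-10.

Yes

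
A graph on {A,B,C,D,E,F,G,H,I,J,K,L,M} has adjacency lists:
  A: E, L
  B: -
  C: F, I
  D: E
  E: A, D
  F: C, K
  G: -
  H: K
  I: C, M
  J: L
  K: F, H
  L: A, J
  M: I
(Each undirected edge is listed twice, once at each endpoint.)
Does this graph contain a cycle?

The graph has 13 vertices, 9 edges, and 4 connected components.
A forest on 13 vertices with 4 components has exactly 9 edges, which matches — so no cycle.

No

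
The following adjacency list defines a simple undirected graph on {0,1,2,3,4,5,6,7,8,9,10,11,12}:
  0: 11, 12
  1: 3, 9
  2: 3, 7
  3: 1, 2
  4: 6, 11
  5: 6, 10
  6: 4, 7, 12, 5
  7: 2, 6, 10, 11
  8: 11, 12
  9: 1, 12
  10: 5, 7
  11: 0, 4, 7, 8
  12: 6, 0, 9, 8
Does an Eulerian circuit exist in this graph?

Degrees: 0:2, 1:2, 2:2, 3:2, 4:2, 5:2, 6:4, 7:4, 8:2, 9:2, 10:2, 11:4, 12:4
Every vertex has even degree and the edges form a single connected piece, so an Eulerian circuit exists.

Yes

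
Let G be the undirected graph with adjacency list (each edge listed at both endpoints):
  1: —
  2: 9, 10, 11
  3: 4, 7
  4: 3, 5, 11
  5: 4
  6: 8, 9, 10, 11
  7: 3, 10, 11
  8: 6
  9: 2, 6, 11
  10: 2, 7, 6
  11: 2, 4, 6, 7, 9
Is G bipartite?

The cycle 2-9-11-2 has length 3, which is odd, so the graph is not bipartite.

No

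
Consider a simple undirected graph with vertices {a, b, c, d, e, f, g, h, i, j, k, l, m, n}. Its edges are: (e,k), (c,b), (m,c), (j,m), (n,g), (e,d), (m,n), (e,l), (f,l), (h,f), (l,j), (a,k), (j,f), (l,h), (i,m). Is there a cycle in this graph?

The graph has 14 vertices, 15 edges, and 1 connected component.
Since 15 > 14 - 1, a cycle must exist; for instance l-h-f-j-l.

Yes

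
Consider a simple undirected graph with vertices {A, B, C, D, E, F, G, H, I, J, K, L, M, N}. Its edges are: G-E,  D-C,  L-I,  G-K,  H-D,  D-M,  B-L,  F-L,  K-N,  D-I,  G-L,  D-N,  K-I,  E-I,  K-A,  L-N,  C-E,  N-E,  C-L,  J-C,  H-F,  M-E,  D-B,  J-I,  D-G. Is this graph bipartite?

No

The cycle D-H-F-L-N-D has length 5, which is odd, so the graph is not bipartite.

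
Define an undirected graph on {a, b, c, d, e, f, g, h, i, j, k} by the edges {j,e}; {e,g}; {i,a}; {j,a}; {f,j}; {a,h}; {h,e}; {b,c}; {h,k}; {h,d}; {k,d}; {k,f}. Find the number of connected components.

2

Component: {b, c}
Component: {a, d, e, f, g, h, i, j, k}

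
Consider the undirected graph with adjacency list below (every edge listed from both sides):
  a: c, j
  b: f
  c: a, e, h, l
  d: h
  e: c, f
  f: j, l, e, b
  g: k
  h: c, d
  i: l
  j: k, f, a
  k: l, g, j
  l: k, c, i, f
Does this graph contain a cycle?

Yes

The graph has 12 vertices, 14 edges, and 1 connected component.
One cycle is l-k-j-f-l.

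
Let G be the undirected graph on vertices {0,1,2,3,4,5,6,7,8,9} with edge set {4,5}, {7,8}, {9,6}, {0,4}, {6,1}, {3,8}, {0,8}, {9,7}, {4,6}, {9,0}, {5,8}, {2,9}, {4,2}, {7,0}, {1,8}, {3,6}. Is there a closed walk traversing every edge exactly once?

Degrees: 0:4, 1:2, 2:2, 3:2, 4:4, 5:2, 6:4, 7:3, 8:5, 9:4
Vertices with odd degree: 7, 8. An Eulerian circuit requires all degrees even.

No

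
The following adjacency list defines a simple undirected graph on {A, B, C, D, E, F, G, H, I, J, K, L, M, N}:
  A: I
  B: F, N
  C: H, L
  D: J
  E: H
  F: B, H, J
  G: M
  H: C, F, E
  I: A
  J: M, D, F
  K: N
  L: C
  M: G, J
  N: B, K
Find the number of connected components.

Component: {A, I}
Component: {B, C, D, E, F, G, H, J, K, L, M, N}

2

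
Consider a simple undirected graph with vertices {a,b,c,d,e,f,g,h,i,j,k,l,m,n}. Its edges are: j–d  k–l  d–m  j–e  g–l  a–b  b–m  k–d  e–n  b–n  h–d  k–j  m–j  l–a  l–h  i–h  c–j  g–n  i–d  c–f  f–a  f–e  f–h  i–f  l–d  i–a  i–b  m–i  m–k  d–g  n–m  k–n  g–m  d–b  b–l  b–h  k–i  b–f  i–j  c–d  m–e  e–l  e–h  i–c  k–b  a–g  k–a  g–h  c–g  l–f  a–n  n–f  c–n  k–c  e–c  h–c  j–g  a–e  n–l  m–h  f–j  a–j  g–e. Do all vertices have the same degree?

Degrees: a:9, b:9, c:9, d:9, e:9, f:9, g:9, h:9, i:9, j:9, k:9, l:9, m:9, n:9
All degrees equal 9; the graph is regular.

Yes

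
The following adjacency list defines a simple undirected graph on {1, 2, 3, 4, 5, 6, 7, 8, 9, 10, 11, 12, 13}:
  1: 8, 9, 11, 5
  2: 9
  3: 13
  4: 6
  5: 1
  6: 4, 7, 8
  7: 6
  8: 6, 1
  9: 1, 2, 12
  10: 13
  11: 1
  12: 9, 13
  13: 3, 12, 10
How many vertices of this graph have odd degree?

10

Degrees: 1:4, 2:1, 3:1, 4:1, 5:1, 6:3, 7:1, 8:2, 9:3, 10:1, 11:1, 12:2, 13:3
Odd-degree vertices: 2, 3, 4, 5, 6, 7, 9, 10, 11, 13.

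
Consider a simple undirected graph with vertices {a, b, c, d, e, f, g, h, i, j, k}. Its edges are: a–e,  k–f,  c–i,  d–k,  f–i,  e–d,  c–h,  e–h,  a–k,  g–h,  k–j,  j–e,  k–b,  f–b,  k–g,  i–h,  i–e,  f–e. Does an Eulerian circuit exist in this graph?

Degrees: a:2, b:2, c:2, d:2, e:6, f:4, g:2, h:4, i:4, j:2, k:6
All degrees are even and the non-isolated vertices are connected — an Eulerian circuit exists.

Yes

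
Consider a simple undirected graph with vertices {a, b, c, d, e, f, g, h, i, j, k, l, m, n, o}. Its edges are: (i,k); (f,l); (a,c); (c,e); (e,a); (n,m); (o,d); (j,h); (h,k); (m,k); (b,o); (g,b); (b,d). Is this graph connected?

Component: {f, l}
Component: {a, c, e}
Component: {b, d, g, o}
Component: {h, i, j, k, m, n}
There are 4 separate components, so the graph is not connected.

No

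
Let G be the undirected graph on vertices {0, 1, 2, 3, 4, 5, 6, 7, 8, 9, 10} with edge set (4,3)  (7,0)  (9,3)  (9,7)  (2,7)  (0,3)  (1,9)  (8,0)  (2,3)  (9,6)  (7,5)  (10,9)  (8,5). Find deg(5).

2

Neighbors of 5: 7, 8.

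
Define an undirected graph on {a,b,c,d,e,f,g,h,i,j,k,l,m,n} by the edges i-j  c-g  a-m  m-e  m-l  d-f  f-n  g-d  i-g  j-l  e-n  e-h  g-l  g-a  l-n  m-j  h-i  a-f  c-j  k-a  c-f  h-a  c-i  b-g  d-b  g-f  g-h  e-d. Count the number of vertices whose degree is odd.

Degrees: a:5, b:2, c:4, d:4, e:4, f:5, g:8, h:4, i:4, j:4, k:1, l:4, m:4, n:3
Odd-degree vertices: a, f, k, n.

4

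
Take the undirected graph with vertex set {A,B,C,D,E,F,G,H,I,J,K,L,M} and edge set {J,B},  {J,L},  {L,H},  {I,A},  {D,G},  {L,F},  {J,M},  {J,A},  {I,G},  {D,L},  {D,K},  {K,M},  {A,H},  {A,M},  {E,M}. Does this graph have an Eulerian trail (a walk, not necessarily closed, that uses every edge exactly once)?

Degrees: A:4, B:1, C:0, D:3, E:1, F:1, G:2, H:2, I:2, J:4, K:2, L:4, M:4
Odd-degree vertices: B, D, E, F (4 total).
An Eulerian trail requires 0 or 2 odd-degree vertices; here there are 4.

No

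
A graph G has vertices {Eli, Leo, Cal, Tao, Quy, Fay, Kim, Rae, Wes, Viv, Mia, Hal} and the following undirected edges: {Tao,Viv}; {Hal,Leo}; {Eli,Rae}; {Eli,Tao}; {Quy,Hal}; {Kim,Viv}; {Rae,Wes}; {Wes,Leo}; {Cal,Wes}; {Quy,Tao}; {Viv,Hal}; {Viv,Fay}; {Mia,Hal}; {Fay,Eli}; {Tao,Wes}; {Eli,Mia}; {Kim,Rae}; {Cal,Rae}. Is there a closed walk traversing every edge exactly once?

Yes

Degrees: Eli:4, Leo:2, Cal:2, Tao:4, Quy:2, Fay:2, Kim:2, Rae:4, Wes:4, Viv:4, Mia:2, Hal:4
Every vertex has even degree and the edges form a single connected piece, so an Eulerian circuit exists.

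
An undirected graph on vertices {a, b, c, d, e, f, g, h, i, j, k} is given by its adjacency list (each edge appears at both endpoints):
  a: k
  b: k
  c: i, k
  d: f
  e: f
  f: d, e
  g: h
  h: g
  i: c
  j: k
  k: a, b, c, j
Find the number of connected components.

3

Component: {g, h}
Component: {d, e, f}
Component: {a, b, c, i, j, k}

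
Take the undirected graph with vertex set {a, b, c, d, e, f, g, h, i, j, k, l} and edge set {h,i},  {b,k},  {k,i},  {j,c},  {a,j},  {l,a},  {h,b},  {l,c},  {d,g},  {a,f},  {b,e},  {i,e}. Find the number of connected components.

3

Component: {d, g}
Component: {a, c, f, j, l}
Component: {b, e, h, i, k}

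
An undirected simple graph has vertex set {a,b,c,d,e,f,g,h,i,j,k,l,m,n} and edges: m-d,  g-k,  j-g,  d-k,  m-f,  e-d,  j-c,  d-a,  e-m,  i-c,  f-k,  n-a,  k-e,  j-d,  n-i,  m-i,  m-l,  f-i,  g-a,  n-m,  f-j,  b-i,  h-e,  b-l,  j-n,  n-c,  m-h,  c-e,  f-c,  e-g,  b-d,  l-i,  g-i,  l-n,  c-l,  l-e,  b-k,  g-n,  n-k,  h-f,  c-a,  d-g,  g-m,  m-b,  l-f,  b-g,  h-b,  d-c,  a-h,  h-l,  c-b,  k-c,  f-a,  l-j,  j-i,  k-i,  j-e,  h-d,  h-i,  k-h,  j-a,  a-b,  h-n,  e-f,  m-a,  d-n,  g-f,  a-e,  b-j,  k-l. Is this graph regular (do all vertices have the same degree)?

Yes

Degrees: a:10, b:10, c:10, d:10, e:10, f:10, g:10, h:10, i:10, j:10, k:10, l:10, m:10, n:10
All degrees equal 10; the graph is regular.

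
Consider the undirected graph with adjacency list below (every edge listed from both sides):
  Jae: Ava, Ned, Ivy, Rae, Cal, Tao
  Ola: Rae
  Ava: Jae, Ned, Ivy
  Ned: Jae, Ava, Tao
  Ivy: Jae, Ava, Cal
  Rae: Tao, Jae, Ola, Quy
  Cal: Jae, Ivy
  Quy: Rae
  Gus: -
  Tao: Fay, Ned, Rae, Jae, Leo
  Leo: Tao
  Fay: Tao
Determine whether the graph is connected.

Component: {Gus}
Component: {Jae, Ola, Ava, Ned, Ivy, Rae, Cal, Quy, Tao, Leo, Fay}
There are 2 separate components, so the graph is not connected.

No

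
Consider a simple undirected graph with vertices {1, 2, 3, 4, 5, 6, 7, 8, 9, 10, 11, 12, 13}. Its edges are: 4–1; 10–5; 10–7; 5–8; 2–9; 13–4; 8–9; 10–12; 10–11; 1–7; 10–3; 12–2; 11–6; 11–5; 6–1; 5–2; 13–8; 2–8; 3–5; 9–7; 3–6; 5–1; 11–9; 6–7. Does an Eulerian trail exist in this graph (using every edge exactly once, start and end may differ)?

Degrees: 1:4, 2:4, 3:3, 4:2, 5:6, 6:4, 7:4, 8:4, 9:4, 10:5, 11:4, 12:2, 13:2
Odd-degree vertices: 3, 10 (2 total).
The non-isolated vertices are connected and exactly 2 have odd degree, so an Eulerian trail exists (from 3 to 10).

Yes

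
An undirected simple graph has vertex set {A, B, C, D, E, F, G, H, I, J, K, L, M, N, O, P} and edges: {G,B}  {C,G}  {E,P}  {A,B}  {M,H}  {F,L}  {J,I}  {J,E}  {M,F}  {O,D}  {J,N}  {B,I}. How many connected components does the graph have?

4

Component: {K}
Component: {D, O}
Component: {F, H, L, M}
Component: {A, B, C, E, G, I, J, N, P}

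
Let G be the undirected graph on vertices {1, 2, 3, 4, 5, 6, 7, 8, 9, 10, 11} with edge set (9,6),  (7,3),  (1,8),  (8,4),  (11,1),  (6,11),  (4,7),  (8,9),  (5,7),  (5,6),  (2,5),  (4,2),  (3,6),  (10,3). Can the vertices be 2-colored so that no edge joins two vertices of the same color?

No

1-8-4-7-3-6-11-1 is an odd cycle (length 7), and a bipartite graph can contain only even cycles.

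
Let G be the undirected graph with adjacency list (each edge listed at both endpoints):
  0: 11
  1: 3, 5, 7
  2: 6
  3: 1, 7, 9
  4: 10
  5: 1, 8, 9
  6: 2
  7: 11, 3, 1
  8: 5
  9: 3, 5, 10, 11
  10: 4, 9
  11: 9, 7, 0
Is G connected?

Component: {2, 6}
Component: {0, 1, 3, 4, 5, 7, 8, 9, 10, 11}
No edge joins these 2 groups, so the graph is disconnected.

No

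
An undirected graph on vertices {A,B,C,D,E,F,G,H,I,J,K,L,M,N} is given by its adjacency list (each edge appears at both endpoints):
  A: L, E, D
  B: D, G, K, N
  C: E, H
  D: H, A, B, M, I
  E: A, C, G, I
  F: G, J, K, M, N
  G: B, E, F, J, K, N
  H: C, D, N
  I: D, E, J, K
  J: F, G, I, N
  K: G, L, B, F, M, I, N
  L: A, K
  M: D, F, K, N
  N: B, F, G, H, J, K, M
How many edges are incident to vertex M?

Neighbors of M: D, F, K, N.

4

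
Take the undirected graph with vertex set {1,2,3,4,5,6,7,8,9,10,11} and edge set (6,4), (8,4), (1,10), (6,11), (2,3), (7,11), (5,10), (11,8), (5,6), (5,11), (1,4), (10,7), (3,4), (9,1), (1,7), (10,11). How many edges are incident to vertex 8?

Neighbors of 8: 4, 11.

2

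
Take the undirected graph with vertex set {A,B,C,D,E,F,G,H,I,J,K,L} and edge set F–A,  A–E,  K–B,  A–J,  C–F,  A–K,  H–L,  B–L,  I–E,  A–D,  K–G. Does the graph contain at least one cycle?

|V| = 12, |E| = 11, number of components = 1.
A forest on 12 vertices with 1 component has exactly 11 edges, which matches — so no cycle.

No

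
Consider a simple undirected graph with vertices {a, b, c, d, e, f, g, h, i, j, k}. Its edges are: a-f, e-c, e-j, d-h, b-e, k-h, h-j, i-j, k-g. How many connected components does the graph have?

Component: {a, f}
Component: {b, c, d, e, g, h, i, j, k}

2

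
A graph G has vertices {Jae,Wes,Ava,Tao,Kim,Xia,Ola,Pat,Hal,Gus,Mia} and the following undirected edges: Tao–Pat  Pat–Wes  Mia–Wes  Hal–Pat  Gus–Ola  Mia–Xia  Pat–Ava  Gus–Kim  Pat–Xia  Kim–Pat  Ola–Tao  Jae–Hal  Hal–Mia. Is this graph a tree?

|V| = 11, |E| = 13.
Connected but with 13 > 10 edges, so it has a cycle and is not a tree.

No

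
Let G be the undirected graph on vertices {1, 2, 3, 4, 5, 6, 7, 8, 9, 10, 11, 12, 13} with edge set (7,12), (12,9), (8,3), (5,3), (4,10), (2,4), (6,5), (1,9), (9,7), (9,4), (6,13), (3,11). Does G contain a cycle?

Yes

The graph has 13 vertices, 12 edges, and 2 connected components.
Since 12 > 13 - 2, a cycle must exist; for instance 9-12-7-9.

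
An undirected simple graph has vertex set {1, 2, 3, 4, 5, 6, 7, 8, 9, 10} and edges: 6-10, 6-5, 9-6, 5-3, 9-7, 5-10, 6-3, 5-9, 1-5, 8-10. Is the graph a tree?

|V| = 10, |E| = 10.
It is not connected, so it is not a tree.

No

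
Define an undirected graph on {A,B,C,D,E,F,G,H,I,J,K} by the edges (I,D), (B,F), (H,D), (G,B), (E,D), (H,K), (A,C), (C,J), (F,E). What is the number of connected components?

Component: {A, C, J}
Component: {B, D, E, F, G, H, I, K}

2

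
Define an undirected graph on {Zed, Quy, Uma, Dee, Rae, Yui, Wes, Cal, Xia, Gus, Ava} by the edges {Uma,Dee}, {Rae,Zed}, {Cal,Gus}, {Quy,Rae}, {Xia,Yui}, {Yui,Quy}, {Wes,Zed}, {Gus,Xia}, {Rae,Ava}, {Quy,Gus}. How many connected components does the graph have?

Component: {Uma, Dee}
Component: {Zed, Quy, Rae, Yui, Wes, Cal, Xia, Gus, Ava}

2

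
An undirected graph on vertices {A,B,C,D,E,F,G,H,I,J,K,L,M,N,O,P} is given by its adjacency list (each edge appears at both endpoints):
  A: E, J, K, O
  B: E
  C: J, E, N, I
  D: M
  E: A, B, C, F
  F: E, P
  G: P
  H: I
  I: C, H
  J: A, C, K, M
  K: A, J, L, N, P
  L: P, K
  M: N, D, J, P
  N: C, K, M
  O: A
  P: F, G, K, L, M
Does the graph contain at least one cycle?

Yes

|V| = 16, |E| = 22, number of components = 1.
One cycle is N-K-P-F-E-C-N.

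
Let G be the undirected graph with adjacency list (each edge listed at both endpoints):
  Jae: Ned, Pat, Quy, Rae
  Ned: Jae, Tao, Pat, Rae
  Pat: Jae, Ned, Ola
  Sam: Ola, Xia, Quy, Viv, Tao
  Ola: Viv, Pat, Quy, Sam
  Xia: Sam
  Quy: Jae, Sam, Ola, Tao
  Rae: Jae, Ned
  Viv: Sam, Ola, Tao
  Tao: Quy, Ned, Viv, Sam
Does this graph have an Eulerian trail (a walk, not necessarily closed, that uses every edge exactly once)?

No

Degrees: Jae:4, Ned:4, Pat:3, Sam:5, Ola:4, Xia:1, Quy:4, Rae:2, Viv:3, Tao:4
Odd-degree vertices: Pat, Sam, Xia, Viv (4 total).
With 4 odd-degree vertices (more than two), no single trail can use every edge.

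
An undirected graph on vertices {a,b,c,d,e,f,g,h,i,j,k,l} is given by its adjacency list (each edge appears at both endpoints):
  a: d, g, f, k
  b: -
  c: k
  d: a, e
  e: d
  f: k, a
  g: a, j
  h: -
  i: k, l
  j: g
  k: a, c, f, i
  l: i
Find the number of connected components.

3

Component: {b}
Component: {h}
Component: {a, c, d, e, f, g, i, j, k, l}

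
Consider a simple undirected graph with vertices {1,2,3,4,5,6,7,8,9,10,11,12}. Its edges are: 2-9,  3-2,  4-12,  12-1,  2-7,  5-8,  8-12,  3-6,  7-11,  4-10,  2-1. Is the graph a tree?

|V| = 12, |E| = 11.
Connected and |E| = |V| - 1, which characterizes a tree.

Yes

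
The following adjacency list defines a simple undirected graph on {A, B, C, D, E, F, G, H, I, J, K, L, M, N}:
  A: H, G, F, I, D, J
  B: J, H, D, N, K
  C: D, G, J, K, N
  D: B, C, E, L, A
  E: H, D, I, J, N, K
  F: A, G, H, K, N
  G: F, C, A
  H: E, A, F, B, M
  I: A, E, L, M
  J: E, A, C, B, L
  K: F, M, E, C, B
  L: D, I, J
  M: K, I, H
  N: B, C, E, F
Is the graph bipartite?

No

The cycle F-A-H-F has length 3, which is odd, so the graph is not bipartite.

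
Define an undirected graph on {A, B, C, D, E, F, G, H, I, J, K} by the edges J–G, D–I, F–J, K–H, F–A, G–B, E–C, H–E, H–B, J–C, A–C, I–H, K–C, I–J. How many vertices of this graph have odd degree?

Degrees: A:2, B:2, C:4, D:1, E:2, F:2, G:2, H:4, I:3, J:4, K:2
Odd-degree vertices: D, I.

2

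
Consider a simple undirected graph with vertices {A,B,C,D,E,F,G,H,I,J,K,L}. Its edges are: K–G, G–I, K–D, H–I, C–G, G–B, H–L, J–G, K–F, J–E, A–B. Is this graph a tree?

Yes

|V| = 12, |E| = 11.
It is connected with exactly 11 edges, hence acyclic — it is a tree.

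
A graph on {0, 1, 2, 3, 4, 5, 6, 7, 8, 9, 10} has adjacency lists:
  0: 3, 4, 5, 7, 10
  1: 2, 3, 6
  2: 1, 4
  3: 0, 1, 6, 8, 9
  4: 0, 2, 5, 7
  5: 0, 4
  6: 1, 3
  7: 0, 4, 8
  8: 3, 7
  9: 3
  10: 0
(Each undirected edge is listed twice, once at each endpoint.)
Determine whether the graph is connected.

Starting from 0 and exploring outward reaches every vertex (0, 7, 3, 5, 10, 4, 8, 9, 6, 1, 2); the graph is connected.

Yes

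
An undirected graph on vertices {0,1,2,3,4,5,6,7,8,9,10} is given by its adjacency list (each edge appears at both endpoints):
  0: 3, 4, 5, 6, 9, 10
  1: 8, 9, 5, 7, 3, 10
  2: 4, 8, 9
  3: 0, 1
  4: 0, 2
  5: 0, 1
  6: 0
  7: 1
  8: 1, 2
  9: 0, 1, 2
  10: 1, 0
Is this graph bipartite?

Yes

Color {3, 4, 5, 6, 7, 8, 9, 10} black and {0, 1, 2} white. No edge joins two same-colored vertices, so the graph is bipartite.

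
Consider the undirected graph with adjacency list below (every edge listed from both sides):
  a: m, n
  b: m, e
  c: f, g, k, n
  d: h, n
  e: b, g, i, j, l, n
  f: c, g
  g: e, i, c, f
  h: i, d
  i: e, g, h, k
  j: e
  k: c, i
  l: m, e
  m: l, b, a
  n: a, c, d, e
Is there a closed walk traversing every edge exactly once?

Degrees: a:2, b:2, c:4, d:2, e:6, f:2, g:4, h:2, i:4, j:1, k:2, l:2, m:3, n:4
j, m have odd degree; an Eulerian circuit needs every degree to be even, so none exists.

No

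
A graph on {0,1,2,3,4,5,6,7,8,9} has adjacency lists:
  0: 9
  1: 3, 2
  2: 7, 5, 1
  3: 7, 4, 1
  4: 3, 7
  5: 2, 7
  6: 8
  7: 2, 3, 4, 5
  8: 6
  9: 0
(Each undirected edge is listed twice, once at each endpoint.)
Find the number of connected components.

3

Component: {0, 9}
Component: {6, 8}
Component: {1, 2, 3, 4, 5, 7}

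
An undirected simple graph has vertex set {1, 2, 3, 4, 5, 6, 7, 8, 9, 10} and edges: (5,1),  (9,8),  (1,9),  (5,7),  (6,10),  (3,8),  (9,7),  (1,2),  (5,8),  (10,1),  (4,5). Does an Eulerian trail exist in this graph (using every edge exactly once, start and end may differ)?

No

Degrees: 1:4, 2:1, 3:1, 4:1, 5:4, 6:1, 7:2, 8:3, 9:3, 10:2
Odd-degree vertices: 2, 3, 4, 6, 8, 9 (6 total).
An Eulerian trail requires 0 or 2 odd-degree vertices; here there are 6.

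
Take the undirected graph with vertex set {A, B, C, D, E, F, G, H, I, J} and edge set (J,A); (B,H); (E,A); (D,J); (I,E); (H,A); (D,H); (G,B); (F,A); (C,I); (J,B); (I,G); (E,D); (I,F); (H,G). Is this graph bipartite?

No

H-G-I-E-A-H is an odd cycle (length 5), and a bipartite graph can contain only even cycles.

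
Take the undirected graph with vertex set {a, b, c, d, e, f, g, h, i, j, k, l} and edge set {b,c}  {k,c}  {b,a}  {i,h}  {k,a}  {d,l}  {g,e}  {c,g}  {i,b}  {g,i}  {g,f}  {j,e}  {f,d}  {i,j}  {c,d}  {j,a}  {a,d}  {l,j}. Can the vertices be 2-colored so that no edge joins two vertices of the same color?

Yes

Partition the vertices as {b, d, g, h, j, k} vs {a, c, e, f, i, l}. Each listed edge has one endpoint in each part, so the graph is bipartite.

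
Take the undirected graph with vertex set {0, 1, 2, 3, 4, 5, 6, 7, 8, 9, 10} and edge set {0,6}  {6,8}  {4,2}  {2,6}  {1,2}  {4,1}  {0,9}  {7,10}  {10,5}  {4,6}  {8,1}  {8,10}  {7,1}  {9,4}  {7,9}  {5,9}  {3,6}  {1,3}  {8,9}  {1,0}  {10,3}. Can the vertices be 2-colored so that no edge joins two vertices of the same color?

4-2-1-4 is an odd cycle (length 3), and a bipartite graph can contain only even cycles.

No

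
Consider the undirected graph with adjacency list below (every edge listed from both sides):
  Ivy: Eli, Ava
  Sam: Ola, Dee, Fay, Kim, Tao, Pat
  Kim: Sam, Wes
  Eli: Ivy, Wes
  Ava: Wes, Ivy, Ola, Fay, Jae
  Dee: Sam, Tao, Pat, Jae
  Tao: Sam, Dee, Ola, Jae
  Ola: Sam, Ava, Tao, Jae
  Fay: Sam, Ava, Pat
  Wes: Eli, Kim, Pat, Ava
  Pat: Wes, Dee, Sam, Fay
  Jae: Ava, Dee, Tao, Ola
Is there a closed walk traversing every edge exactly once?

No

Degrees: Ivy:2, Sam:6, Kim:2, Eli:2, Ava:5, Dee:4, Tao:4, Ola:4, Fay:3, Wes:4, Pat:4, Jae:4
Ava, Fay have odd degree; an Eulerian circuit needs every degree to be even, so none exists.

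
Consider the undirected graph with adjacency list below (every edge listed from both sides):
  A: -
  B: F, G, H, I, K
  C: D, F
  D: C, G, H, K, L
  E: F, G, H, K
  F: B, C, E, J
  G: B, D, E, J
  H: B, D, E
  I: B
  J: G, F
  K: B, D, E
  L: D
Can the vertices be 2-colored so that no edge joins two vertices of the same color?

No

The cycle C-F-B-H-D-C has length 5, which is odd, so the graph is not bipartite.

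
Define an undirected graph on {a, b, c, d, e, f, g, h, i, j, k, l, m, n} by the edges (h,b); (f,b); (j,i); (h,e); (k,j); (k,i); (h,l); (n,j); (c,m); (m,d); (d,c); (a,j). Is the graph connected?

Component: {g}
Component: {c, d, m}
Component: {a, i, j, k, n}
Component: {b, e, f, h, l}
No edge joins these 4 groups, so the graph is disconnected.

No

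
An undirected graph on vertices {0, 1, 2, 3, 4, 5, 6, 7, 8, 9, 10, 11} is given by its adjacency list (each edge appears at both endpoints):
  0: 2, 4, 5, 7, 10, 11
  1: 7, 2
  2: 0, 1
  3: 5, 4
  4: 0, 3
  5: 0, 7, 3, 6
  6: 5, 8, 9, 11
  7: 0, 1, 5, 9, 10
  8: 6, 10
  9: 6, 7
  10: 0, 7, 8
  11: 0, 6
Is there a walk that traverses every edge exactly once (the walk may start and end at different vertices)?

Yes

Degrees: 0:6, 1:2, 2:2, 3:2, 4:2, 5:4, 6:4, 7:5, 8:2, 9:2, 10:3, 11:2
Odd-degree vertices: 7, 10 (2 total).
The non-isolated vertices are connected and exactly 2 have odd degree, so an Eulerian trail exists (from 7 to 10).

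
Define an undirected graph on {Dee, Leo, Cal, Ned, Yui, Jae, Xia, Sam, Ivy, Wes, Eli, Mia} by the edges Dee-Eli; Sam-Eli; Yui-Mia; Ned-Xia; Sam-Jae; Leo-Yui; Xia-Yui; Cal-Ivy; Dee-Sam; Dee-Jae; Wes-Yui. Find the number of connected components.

Component: {Cal, Ivy}
Component: {Dee, Jae, Sam, Eli}
Component: {Leo, Ned, Yui, Xia, Wes, Mia}

3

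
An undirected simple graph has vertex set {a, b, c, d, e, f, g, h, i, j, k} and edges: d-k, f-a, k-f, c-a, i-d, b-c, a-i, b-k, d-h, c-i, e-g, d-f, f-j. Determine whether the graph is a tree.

No

|V| = 11, |E| = 13.
It splits into 2 components, so it cannot be a tree.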